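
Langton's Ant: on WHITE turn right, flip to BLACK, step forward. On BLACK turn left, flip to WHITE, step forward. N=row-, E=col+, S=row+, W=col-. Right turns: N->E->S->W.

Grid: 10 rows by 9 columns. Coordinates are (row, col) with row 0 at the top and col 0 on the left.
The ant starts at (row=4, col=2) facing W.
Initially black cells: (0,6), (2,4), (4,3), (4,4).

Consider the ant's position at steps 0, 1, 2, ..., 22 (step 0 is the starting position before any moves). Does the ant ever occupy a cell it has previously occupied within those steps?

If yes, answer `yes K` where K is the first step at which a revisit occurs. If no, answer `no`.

Step 1: on WHITE (4,2): turn R to N, flip to black, move to (3,2). |black|=5 — new cell
Step 2: on WHITE (3,2): turn R to E, flip to black, move to (3,3). |black|=6 — new cell
Step 3: on WHITE (3,3): turn R to S, flip to black, move to (4,3). |black|=7 — new cell
Step 4: on BLACK (4,3): turn L to E, flip to white, move to (4,4). |black|=6 — new cell
Step 5: on BLACK (4,4): turn L to N, flip to white, move to (3,4). |black|=5 — new cell
Step 6: on WHITE (3,4): turn R to E, flip to black, move to (3,5). |black|=6 — new cell
Step 7: on WHITE (3,5): turn R to S, flip to black, move to (4,5). |black|=7 — new cell
Step 8: on WHITE (4,5): turn R to W, flip to black, move to (4,4). |black|=8 — REVISIT

Answer: yes 8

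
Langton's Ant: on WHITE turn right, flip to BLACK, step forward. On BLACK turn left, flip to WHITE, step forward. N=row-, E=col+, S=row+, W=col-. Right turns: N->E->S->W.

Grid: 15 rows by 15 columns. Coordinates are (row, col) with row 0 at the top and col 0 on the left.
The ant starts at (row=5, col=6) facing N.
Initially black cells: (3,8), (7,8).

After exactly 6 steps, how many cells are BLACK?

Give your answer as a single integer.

Step 1: on WHITE (5,6): turn R to E, flip to black, move to (5,7). |black|=3
Step 2: on WHITE (5,7): turn R to S, flip to black, move to (6,7). |black|=4
Step 3: on WHITE (6,7): turn R to W, flip to black, move to (6,6). |black|=5
Step 4: on WHITE (6,6): turn R to N, flip to black, move to (5,6). |black|=6
Step 5: on BLACK (5,6): turn L to W, flip to white, move to (5,5). |black|=5
Step 6: on WHITE (5,5): turn R to N, flip to black, move to (4,5). |black|=6

Answer: 6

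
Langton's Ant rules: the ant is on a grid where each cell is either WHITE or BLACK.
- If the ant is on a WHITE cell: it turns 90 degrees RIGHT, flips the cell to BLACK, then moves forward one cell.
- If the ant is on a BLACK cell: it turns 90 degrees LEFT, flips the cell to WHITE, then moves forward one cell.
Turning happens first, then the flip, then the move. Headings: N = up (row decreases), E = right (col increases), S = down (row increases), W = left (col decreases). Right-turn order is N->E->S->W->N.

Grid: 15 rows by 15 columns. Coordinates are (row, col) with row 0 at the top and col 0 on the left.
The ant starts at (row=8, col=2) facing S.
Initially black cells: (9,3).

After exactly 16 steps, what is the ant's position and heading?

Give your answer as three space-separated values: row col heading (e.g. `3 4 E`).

Step 1: on WHITE (8,2): turn R to W, flip to black, move to (8,1). |black|=2
Step 2: on WHITE (8,1): turn R to N, flip to black, move to (7,1). |black|=3
Step 3: on WHITE (7,1): turn R to E, flip to black, move to (7,2). |black|=4
Step 4: on WHITE (7,2): turn R to S, flip to black, move to (8,2). |black|=5
Step 5: on BLACK (8,2): turn L to E, flip to white, move to (8,3). |black|=4
Step 6: on WHITE (8,3): turn R to S, flip to black, move to (9,3). |black|=5
Step 7: on BLACK (9,3): turn L to E, flip to white, move to (9,4). |black|=4
Step 8: on WHITE (9,4): turn R to S, flip to black, move to (10,4). |black|=5
Step 9: on WHITE (10,4): turn R to W, flip to black, move to (10,3). |black|=6
Step 10: on WHITE (10,3): turn R to N, flip to black, move to (9,3). |black|=7
Step 11: on WHITE (9,3): turn R to E, flip to black, move to (9,4). |black|=8
Step 12: on BLACK (9,4): turn L to N, flip to white, move to (8,4). |black|=7
Step 13: on WHITE (8,4): turn R to E, flip to black, move to (8,5). |black|=8
Step 14: on WHITE (8,5): turn R to S, flip to black, move to (9,5). |black|=9
Step 15: on WHITE (9,5): turn R to W, flip to black, move to (9,4). |black|=10
Step 16: on WHITE (9,4): turn R to N, flip to black, move to (8,4). |black|=11

Answer: 8 4 N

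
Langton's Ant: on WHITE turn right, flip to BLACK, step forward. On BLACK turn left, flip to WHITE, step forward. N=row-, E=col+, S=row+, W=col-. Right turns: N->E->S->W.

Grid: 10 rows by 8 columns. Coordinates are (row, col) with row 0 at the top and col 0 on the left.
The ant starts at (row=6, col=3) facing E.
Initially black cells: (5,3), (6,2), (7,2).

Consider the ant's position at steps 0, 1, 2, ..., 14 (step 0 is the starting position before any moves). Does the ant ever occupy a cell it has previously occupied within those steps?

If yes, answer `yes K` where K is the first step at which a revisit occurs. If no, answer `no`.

Answer: yes 6

Derivation:
Step 1: on WHITE (6,3): turn R to S, flip to black, move to (7,3). |black|=4 — new cell
Step 2: on WHITE (7,3): turn R to W, flip to black, move to (7,2). |black|=5 — new cell
Step 3: on BLACK (7,2): turn L to S, flip to white, move to (8,2). |black|=4 — new cell
Step 4: on WHITE (8,2): turn R to W, flip to black, move to (8,1). |black|=5 — new cell
Step 5: on WHITE (8,1): turn R to N, flip to black, move to (7,1). |black|=6 — new cell
Step 6: on WHITE (7,1): turn R to E, flip to black, move to (7,2). |black|=7 — REVISIT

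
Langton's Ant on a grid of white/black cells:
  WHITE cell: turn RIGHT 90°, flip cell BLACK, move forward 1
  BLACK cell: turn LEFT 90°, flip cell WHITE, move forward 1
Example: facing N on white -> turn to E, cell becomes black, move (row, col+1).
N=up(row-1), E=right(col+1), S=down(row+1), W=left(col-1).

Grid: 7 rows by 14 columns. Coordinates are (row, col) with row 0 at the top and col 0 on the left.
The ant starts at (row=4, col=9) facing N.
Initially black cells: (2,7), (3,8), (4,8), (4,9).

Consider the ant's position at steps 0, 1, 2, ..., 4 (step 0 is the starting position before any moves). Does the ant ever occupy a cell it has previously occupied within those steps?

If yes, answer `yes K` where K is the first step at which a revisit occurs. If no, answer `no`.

Step 1: on BLACK (4,9): turn L to W, flip to white, move to (4,8). |black|=3 — new cell
Step 2: on BLACK (4,8): turn L to S, flip to white, move to (5,8). |black|=2 — new cell
Step 3: on WHITE (5,8): turn R to W, flip to black, move to (5,7). |black|=3 — new cell
Step 4: on WHITE (5,7): turn R to N, flip to black, move to (4,7). |black|=4 — new cell
No revisit within 4 steps.

Answer: no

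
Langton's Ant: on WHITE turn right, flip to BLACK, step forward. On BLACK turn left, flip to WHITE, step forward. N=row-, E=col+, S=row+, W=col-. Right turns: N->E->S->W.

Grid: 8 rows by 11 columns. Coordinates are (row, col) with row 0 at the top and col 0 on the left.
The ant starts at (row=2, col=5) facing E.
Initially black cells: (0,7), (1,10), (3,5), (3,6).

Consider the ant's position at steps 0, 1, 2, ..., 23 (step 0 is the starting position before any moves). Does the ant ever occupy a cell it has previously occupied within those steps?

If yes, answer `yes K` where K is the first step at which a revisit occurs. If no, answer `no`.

Answer: yes 6

Derivation:
Step 1: on WHITE (2,5): turn R to S, flip to black, move to (3,5). |black|=5 — new cell
Step 2: on BLACK (3,5): turn L to E, flip to white, move to (3,6). |black|=4 — new cell
Step 3: on BLACK (3,6): turn L to N, flip to white, move to (2,6). |black|=3 — new cell
Step 4: on WHITE (2,6): turn R to E, flip to black, move to (2,7). |black|=4 — new cell
Step 5: on WHITE (2,7): turn R to S, flip to black, move to (3,7). |black|=5 — new cell
Step 6: on WHITE (3,7): turn R to W, flip to black, move to (3,6). |black|=6 — REVISIT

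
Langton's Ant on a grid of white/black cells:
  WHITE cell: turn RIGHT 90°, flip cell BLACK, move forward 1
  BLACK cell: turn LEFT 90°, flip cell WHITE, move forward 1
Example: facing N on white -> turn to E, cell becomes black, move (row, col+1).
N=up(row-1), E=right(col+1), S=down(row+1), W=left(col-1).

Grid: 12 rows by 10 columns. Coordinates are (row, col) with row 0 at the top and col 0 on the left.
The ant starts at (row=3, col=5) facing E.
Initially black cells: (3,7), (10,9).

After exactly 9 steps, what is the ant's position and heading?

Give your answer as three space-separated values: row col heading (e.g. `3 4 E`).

Answer: 2 5 N

Derivation:
Step 1: on WHITE (3,5): turn R to S, flip to black, move to (4,5). |black|=3
Step 2: on WHITE (4,5): turn R to W, flip to black, move to (4,4). |black|=4
Step 3: on WHITE (4,4): turn R to N, flip to black, move to (3,4). |black|=5
Step 4: on WHITE (3,4): turn R to E, flip to black, move to (3,5). |black|=6
Step 5: on BLACK (3,5): turn L to N, flip to white, move to (2,5). |black|=5
Step 6: on WHITE (2,5): turn R to E, flip to black, move to (2,6). |black|=6
Step 7: on WHITE (2,6): turn R to S, flip to black, move to (3,6). |black|=7
Step 8: on WHITE (3,6): turn R to W, flip to black, move to (3,5). |black|=8
Step 9: on WHITE (3,5): turn R to N, flip to black, move to (2,5). |black|=9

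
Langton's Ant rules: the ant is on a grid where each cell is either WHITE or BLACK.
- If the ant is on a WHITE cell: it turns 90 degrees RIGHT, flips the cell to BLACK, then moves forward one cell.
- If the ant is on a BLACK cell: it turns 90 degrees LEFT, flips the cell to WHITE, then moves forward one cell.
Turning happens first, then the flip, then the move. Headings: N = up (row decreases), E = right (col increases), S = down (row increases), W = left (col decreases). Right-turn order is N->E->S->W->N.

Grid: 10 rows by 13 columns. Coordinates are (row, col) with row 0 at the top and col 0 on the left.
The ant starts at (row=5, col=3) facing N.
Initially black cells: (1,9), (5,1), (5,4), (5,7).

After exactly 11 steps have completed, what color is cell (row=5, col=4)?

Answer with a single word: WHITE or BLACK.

Step 1: on WHITE (5,3): turn R to E, flip to black, move to (5,4). |black|=5
Step 2: on BLACK (5,4): turn L to N, flip to white, move to (4,4). |black|=4
Step 3: on WHITE (4,4): turn R to E, flip to black, move to (4,5). |black|=5
Step 4: on WHITE (4,5): turn R to S, flip to black, move to (5,5). |black|=6
Step 5: on WHITE (5,5): turn R to W, flip to black, move to (5,4). |black|=7
Step 6: on WHITE (5,4): turn R to N, flip to black, move to (4,4). |black|=8
Step 7: on BLACK (4,4): turn L to W, flip to white, move to (4,3). |black|=7
Step 8: on WHITE (4,3): turn R to N, flip to black, move to (3,3). |black|=8
Step 9: on WHITE (3,3): turn R to E, flip to black, move to (3,4). |black|=9
Step 10: on WHITE (3,4): turn R to S, flip to black, move to (4,4). |black|=10
Step 11: on WHITE (4,4): turn R to W, flip to black, move to (4,3). |black|=11

Answer: BLACK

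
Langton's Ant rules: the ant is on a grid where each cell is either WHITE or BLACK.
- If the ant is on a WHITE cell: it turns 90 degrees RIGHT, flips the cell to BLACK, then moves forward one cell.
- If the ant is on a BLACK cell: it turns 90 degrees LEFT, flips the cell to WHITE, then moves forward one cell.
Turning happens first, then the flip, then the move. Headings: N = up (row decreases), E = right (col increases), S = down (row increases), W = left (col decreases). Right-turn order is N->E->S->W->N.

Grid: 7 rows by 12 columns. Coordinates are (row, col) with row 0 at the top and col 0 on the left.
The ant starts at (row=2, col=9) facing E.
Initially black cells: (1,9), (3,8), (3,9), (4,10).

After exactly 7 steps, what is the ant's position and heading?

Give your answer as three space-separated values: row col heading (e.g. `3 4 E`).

Answer: 4 10 N

Derivation:
Step 1: on WHITE (2,9): turn R to S, flip to black, move to (3,9). |black|=5
Step 2: on BLACK (3,9): turn L to E, flip to white, move to (3,10). |black|=4
Step 3: on WHITE (3,10): turn R to S, flip to black, move to (4,10). |black|=5
Step 4: on BLACK (4,10): turn L to E, flip to white, move to (4,11). |black|=4
Step 5: on WHITE (4,11): turn R to S, flip to black, move to (5,11). |black|=5
Step 6: on WHITE (5,11): turn R to W, flip to black, move to (5,10). |black|=6
Step 7: on WHITE (5,10): turn R to N, flip to black, move to (4,10). |black|=7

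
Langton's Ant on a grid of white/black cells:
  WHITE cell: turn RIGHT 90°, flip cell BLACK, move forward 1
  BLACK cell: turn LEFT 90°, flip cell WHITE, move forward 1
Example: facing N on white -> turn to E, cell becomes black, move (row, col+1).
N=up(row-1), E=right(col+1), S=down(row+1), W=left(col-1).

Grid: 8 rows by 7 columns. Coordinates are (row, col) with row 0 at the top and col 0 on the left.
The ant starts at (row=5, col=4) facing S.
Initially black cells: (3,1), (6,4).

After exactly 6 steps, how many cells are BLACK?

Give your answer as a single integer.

Step 1: on WHITE (5,4): turn R to W, flip to black, move to (5,3). |black|=3
Step 2: on WHITE (5,3): turn R to N, flip to black, move to (4,3). |black|=4
Step 3: on WHITE (4,3): turn R to E, flip to black, move to (4,4). |black|=5
Step 4: on WHITE (4,4): turn R to S, flip to black, move to (5,4). |black|=6
Step 5: on BLACK (5,4): turn L to E, flip to white, move to (5,5). |black|=5
Step 6: on WHITE (5,5): turn R to S, flip to black, move to (6,5). |black|=6

Answer: 6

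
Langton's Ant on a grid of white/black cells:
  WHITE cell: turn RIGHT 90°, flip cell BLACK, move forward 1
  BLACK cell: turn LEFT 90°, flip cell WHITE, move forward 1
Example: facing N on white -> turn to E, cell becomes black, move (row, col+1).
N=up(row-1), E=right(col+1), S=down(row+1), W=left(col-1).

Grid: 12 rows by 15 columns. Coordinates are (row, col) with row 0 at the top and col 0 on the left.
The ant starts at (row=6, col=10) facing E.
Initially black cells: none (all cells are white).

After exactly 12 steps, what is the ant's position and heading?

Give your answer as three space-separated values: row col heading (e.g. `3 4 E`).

Step 1: on WHITE (6,10): turn R to S, flip to black, move to (7,10). |black|=1
Step 2: on WHITE (7,10): turn R to W, flip to black, move to (7,9). |black|=2
Step 3: on WHITE (7,9): turn R to N, flip to black, move to (6,9). |black|=3
Step 4: on WHITE (6,9): turn R to E, flip to black, move to (6,10). |black|=4
Step 5: on BLACK (6,10): turn L to N, flip to white, move to (5,10). |black|=3
Step 6: on WHITE (5,10): turn R to E, flip to black, move to (5,11). |black|=4
Step 7: on WHITE (5,11): turn R to S, flip to black, move to (6,11). |black|=5
Step 8: on WHITE (6,11): turn R to W, flip to black, move to (6,10). |black|=6
Step 9: on WHITE (6,10): turn R to N, flip to black, move to (5,10). |black|=7
Step 10: on BLACK (5,10): turn L to W, flip to white, move to (5,9). |black|=6
Step 11: on WHITE (5,9): turn R to N, flip to black, move to (4,9). |black|=7
Step 12: on WHITE (4,9): turn R to E, flip to black, move to (4,10). |black|=8

Answer: 4 10 E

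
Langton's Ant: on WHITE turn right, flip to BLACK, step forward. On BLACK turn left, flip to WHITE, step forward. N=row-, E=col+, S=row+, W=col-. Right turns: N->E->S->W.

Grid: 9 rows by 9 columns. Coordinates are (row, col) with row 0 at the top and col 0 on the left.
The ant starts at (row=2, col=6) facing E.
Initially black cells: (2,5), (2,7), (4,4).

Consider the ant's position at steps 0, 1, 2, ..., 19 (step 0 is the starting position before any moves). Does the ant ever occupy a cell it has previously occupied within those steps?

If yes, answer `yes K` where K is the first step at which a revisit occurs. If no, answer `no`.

Step 1: on WHITE (2,6): turn R to S, flip to black, move to (3,6). |black|=4 — new cell
Step 2: on WHITE (3,6): turn R to W, flip to black, move to (3,5). |black|=5 — new cell
Step 3: on WHITE (3,5): turn R to N, flip to black, move to (2,5). |black|=6 — new cell
Step 4: on BLACK (2,5): turn L to W, flip to white, move to (2,4). |black|=5 — new cell
Step 5: on WHITE (2,4): turn R to N, flip to black, move to (1,4). |black|=6 — new cell
Step 6: on WHITE (1,4): turn R to E, flip to black, move to (1,5). |black|=7 — new cell
Step 7: on WHITE (1,5): turn R to S, flip to black, move to (2,5). |black|=8 — REVISIT

Answer: yes 7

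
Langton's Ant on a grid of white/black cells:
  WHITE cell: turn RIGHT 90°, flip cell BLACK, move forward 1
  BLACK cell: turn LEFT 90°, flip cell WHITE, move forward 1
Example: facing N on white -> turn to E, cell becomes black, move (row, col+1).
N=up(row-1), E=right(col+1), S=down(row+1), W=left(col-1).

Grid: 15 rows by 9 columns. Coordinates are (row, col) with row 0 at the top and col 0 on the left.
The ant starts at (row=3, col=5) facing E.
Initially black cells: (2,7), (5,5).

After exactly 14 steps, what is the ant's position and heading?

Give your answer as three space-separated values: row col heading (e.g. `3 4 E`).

Step 1: on WHITE (3,5): turn R to S, flip to black, move to (4,5). |black|=3
Step 2: on WHITE (4,5): turn R to W, flip to black, move to (4,4). |black|=4
Step 3: on WHITE (4,4): turn R to N, flip to black, move to (3,4). |black|=5
Step 4: on WHITE (3,4): turn R to E, flip to black, move to (3,5). |black|=6
Step 5: on BLACK (3,5): turn L to N, flip to white, move to (2,5). |black|=5
Step 6: on WHITE (2,5): turn R to E, flip to black, move to (2,6). |black|=6
Step 7: on WHITE (2,6): turn R to S, flip to black, move to (3,6). |black|=7
Step 8: on WHITE (3,6): turn R to W, flip to black, move to (3,5). |black|=8
Step 9: on WHITE (3,5): turn R to N, flip to black, move to (2,5). |black|=9
Step 10: on BLACK (2,5): turn L to W, flip to white, move to (2,4). |black|=8
Step 11: on WHITE (2,4): turn R to N, flip to black, move to (1,4). |black|=9
Step 12: on WHITE (1,4): turn R to E, flip to black, move to (1,5). |black|=10
Step 13: on WHITE (1,5): turn R to S, flip to black, move to (2,5). |black|=11
Step 14: on WHITE (2,5): turn R to W, flip to black, move to (2,4). |black|=12

Answer: 2 4 W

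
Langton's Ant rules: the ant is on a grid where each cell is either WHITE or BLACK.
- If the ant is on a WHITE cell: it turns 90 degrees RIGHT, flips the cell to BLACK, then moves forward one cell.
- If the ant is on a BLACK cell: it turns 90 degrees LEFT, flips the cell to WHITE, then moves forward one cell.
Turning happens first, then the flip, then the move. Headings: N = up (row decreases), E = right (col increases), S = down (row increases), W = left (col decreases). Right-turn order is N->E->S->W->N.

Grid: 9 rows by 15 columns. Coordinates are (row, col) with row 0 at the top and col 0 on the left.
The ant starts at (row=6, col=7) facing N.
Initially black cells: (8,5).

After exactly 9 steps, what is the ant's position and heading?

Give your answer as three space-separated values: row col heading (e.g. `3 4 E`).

Answer: 6 6 W

Derivation:
Step 1: on WHITE (6,7): turn R to E, flip to black, move to (6,8). |black|=2
Step 2: on WHITE (6,8): turn R to S, flip to black, move to (7,8). |black|=3
Step 3: on WHITE (7,8): turn R to W, flip to black, move to (7,7). |black|=4
Step 4: on WHITE (7,7): turn R to N, flip to black, move to (6,7). |black|=5
Step 5: on BLACK (6,7): turn L to W, flip to white, move to (6,6). |black|=4
Step 6: on WHITE (6,6): turn R to N, flip to black, move to (5,6). |black|=5
Step 7: on WHITE (5,6): turn R to E, flip to black, move to (5,7). |black|=6
Step 8: on WHITE (5,7): turn R to S, flip to black, move to (6,7). |black|=7
Step 9: on WHITE (6,7): turn R to W, flip to black, move to (6,6). |black|=8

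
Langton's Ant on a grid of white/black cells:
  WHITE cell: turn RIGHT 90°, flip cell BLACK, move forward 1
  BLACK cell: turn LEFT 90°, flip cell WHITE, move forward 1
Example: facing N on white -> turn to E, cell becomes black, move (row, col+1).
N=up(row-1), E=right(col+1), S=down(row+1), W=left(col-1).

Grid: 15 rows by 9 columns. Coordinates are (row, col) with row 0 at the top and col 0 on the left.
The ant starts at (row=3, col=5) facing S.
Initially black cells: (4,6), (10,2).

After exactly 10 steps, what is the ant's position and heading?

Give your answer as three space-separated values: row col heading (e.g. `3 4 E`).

Step 1: on WHITE (3,5): turn R to W, flip to black, move to (3,4). |black|=3
Step 2: on WHITE (3,4): turn R to N, flip to black, move to (2,4). |black|=4
Step 3: on WHITE (2,4): turn R to E, flip to black, move to (2,5). |black|=5
Step 4: on WHITE (2,5): turn R to S, flip to black, move to (3,5). |black|=6
Step 5: on BLACK (3,5): turn L to E, flip to white, move to (3,6). |black|=5
Step 6: on WHITE (3,6): turn R to S, flip to black, move to (4,6). |black|=6
Step 7: on BLACK (4,6): turn L to E, flip to white, move to (4,7). |black|=5
Step 8: on WHITE (4,7): turn R to S, flip to black, move to (5,7). |black|=6
Step 9: on WHITE (5,7): turn R to W, flip to black, move to (5,6). |black|=7
Step 10: on WHITE (5,6): turn R to N, flip to black, move to (4,6). |black|=8

Answer: 4 6 N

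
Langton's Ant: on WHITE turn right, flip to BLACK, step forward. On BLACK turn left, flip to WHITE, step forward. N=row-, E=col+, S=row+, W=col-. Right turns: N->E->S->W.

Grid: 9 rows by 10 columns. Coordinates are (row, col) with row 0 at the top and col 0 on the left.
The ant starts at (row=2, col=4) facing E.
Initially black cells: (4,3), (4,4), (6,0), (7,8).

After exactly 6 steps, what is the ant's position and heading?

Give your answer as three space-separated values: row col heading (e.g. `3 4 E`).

Answer: 1 5 E

Derivation:
Step 1: on WHITE (2,4): turn R to S, flip to black, move to (3,4). |black|=5
Step 2: on WHITE (3,4): turn R to W, flip to black, move to (3,3). |black|=6
Step 3: on WHITE (3,3): turn R to N, flip to black, move to (2,3). |black|=7
Step 4: on WHITE (2,3): turn R to E, flip to black, move to (2,4). |black|=8
Step 5: on BLACK (2,4): turn L to N, flip to white, move to (1,4). |black|=7
Step 6: on WHITE (1,4): turn R to E, flip to black, move to (1,5). |black|=8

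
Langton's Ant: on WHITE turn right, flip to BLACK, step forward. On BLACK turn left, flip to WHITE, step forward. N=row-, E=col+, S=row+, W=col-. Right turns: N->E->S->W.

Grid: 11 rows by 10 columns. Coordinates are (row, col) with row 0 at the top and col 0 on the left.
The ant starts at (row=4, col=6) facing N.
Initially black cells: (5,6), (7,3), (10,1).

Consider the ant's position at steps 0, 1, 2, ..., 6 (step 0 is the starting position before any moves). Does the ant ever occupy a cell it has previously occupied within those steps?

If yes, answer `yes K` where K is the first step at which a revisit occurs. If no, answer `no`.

Step 1: on WHITE (4,6): turn R to E, flip to black, move to (4,7). |black|=4 — new cell
Step 2: on WHITE (4,7): turn R to S, flip to black, move to (5,7). |black|=5 — new cell
Step 3: on WHITE (5,7): turn R to W, flip to black, move to (5,6). |black|=6 — new cell
Step 4: on BLACK (5,6): turn L to S, flip to white, move to (6,6). |black|=5 — new cell
Step 5: on WHITE (6,6): turn R to W, flip to black, move to (6,5). |black|=6 — new cell
Step 6: on WHITE (6,5): turn R to N, flip to black, move to (5,5). |black|=7 — new cell
No revisit within 6 steps.

Answer: no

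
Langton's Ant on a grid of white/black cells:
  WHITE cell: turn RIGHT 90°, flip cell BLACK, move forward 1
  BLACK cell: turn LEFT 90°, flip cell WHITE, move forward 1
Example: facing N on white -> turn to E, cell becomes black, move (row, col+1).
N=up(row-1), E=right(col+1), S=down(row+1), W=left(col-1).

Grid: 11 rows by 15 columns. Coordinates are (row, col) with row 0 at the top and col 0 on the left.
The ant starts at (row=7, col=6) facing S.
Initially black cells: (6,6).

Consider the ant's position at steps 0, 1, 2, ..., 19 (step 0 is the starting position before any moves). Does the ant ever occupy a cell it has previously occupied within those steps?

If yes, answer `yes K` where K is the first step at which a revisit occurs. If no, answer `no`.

Answer: yes 7

Derivation:
Step 1: on WHITE (7,6): turn R to W, flip to black, move to (7,5). |black|=2 — new cell
Step 2: on WHITE (7,5): turn R to N, flip to black, move to (6,5). |black|=3 — new cell
Step 3: on WHITE (6,5): turn R to E, flip to black, move to (6,6). |black|=4 — new cell
Step 4: on BLACK (6,6): turn L to N, flip to white, move to (5,6). |black|=3 — new cell
Step 5: on WHITE (5,6): turn R to E, flip to black, move to (5,7). |black|=4 — new cell
Step 6: on WHITE (5,7): turn R to S, flip to black, move to (6,7). |black|=5 — new cell
Step 7: on WHITE (6,7): turn R to W, flip to black, move to (6,6). |black|=6 — REVISIT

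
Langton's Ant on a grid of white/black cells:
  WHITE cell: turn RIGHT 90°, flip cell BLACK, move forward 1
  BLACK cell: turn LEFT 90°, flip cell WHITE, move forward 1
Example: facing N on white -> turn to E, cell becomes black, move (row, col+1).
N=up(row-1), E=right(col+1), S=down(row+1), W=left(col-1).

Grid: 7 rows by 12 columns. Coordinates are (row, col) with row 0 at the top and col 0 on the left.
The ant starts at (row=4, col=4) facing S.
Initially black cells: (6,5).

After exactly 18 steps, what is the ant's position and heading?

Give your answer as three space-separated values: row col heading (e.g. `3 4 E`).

Answer: 3 5 N

Derivation:
Step 1: on WHITE (4,4): turn R to W, flip to black, move to (4,3). |black|=2
Step 2: on WHITE (4,3): turn R to N, flip to black, move to (3,3). |black|=3
Step 3: on WHITE (3,3): turn R to E, flip to black, move to (3,4). |black|=4
Step 4: on WHITE (3,4): turn R to S, flip to black, move to (4,4). |black|=5
Step 5: on BLACK (4,4): turn L to E, flip to white, move to (4,5). |black|=4
Step 6: on WHITE (4,5): turn R to S, flip to black, move to (5,5). |black|=5
Step 7: on WHITE (5,5): turn R to W, flip to black, move to (5,4). |black|=6
Step 8: on WHITE (5,4): turn R to N, flip to black, move to (4,4). |black|=7
Step 9: on WHITE (4,4): turn R to E, flip to black, move to (4,5). |black|=8
Step 10: on BLACK (4,5): turn L to N, flip to white, move to (3,5). |black|=7
Step 11: on WHITE (3,5): turn R to E, flip to black, move to (3,6). |black|=8
Step 12: on WHITE (3,6): turn R to S, flip to black, move to (4,6). |black|=9
Step 13: on WHITE (4,6): turn R to W, flip to black, move to (4,5). |black|=10
Step 14: on WHITE (4,5): turn R to N, flip to black, move to (3,5). |black|=11
Step 15: on BLACK (3,5): turn L to W, flip to white, move to (3,4). |black|=10
Step 16: on BLACK (3,4): turn L to S, flip to white, move to (4,4). |black|=9
Step 17: on BLACK (4,4): turn L to E, flip to white, move to (4,5). |black|=8
Step 18: on BLACK (4,5): turn L to N, flip to white, move to (3,5). |black|=7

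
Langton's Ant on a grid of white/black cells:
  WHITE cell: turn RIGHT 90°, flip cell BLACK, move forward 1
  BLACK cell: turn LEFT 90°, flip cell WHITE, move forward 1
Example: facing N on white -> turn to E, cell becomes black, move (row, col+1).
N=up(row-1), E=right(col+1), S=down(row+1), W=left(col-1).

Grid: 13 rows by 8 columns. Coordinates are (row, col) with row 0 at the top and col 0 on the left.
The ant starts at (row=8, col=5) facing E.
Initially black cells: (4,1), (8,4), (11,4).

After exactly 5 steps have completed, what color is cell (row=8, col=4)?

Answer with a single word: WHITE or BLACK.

Step 1: on WHITE (8,5): turn R to S, flip to black, move to (9,5). |black|=4
Step 2: on WHITE (9,5): turn R to W, flip to black, move to (9,4). |black|=5
Step 3: on WHITE (9,4): turn R to N, flip to black, move to (8,4). |black|=6
Step 4: on BLACK (8,4): turn L to W, flip to white, move to (8,3). |black|=5
Step 5: on WHITE (8,3): turn R to N, flip to black, move to (7,3). |black|=6

Answer: WHITE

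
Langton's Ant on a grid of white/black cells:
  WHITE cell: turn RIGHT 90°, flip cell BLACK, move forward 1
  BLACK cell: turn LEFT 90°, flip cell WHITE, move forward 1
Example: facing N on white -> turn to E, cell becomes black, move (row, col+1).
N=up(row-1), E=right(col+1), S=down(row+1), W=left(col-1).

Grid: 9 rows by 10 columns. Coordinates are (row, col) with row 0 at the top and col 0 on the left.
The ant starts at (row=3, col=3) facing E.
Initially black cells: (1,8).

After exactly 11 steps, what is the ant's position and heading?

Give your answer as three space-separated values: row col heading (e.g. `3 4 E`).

Step 1: on WHITE (3,3): turn R to S, flip to black, move to (4,3). |black|=2
Step 2: on WHITE (4,3): turn R to W, flip to black, move to (4,2). |black|=3
Step 3: on WHITE (4,2): turn R to N, flip to black, move to (3,2). |black|=4
Step 4: on WHITE (3,2): turn R to E, flip to black, move to (3,3). |black|=5
Step 5: on BLACK (3,3): turn L to N, flip to white, move to (2,3). |black|=4
Step 6: on WHITE (2,3): turn R to E, flip to black, move to (2,4). |black|=5
Step 7: on WHITE (2,4): turn R to S, flip to black, move to (3,4). |black|=6
Step 8: on WHITE (3,4): turn R to W, flip to black, move to (3,3). |black|=7
Step 9: on WHITE (3,3): turn R to N, flip to black, move to (2,3). |black|=8
Step 10: on BLACK (2,3): turn L to W, flip to white, move to (2,2). |black|=7
Step 11: on WHITE (2,2): turn R to N, flip to black, move to (1,2). |black|=8

Answer: 1 2 N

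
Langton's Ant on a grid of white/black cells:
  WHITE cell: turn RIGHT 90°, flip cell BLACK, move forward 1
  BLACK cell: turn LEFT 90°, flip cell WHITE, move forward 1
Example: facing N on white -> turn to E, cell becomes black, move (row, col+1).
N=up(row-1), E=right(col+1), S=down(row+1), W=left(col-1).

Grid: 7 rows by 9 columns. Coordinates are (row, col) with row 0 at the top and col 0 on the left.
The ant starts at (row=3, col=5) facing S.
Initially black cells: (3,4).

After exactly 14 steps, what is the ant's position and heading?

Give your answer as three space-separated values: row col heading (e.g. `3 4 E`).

Answer: 4 4 S

Derivation:
Step 1: on WHITE (3,5): turn R to W, flip to black, move to (3,4). |black|=2
Step 2: on BLACK (3,4): turn L to S, flip to white, move to (4,4). |black|=1
Step 3: on WHITE (4,4): turn R to W, flip to black, move to (4,3). |black|=2
Step 4: on WHITE (4,3): turn R to N, flip to black, move to (3,3). |black|=3
Step 5: on WHITE (3,3): turn R to E, flip to black, move to (3,4). |black|=4
Step 6: on WHITE (3,4): turn R to S, flip to black, move to (4,4). |black|=5
Step 7: on BLACK (4,4): turn L to E, flip to white, move to (4,5). |black|=4
Step 8: on WHITE (4,5): turn R to S, flip to black, move to (5,5). |black|=5
Step 9: on WHITE (5,5): turn R to W, flip to black, move to (5,4). |black|=6
Step 10: on WHITE (5,4): turn R to N, flip to black, move to (4,4). |black|=7
Step 11: on WHITE (4,4): turn R to E, flip to black, move to (4,5). |black|=8
Step 12: on BLACK (4,5): turn L to N, flip to white, move to (3,5). |black|=7
Step 13: on BLACK (3,5): turn L to W, flip to white, move to (3,4). |black|=6
Step 14: on BLACK (3,4): turn L to S, flip to white, move to (4,4). |black|=5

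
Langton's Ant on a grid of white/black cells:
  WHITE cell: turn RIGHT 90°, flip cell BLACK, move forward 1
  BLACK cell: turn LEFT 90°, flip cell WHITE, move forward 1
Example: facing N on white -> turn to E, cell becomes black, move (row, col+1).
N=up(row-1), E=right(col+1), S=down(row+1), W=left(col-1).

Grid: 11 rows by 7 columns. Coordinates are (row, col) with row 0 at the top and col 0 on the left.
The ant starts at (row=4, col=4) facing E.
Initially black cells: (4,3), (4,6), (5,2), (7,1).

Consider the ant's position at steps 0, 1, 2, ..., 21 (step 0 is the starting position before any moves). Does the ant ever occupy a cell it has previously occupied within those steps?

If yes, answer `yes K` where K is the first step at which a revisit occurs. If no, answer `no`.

Answer: yes 7

Derivation:
Step 1: on WHITE (4,4): turn R to S, flip to black, move to (5,4). |black|=5 — new cell
Step 2: on WHITE (5,4): turn R to W, flip to black, move to (5,3). |black|=6 — new cell
Step 3: on WHITE (5,3): turn R to N, flip to black, move to (4,3). |black|=7 — new cell
Step 4: on BLACK (4,3): turn L to W, flip to white, move to (4,2). |black|=6 — new cell
Step 5: on WHITE (4,2): turn R to N, flip to black, move to (3,2). |black|=7 — new cell
Step 6: on WHITE (3,2): turn R to E, flip to black, move to (3,3). |black|=8 — new cell
Step 7: on WHITE (3,3): turn R to S, flip to black, move to (4,3). |black|=9 — REVISIT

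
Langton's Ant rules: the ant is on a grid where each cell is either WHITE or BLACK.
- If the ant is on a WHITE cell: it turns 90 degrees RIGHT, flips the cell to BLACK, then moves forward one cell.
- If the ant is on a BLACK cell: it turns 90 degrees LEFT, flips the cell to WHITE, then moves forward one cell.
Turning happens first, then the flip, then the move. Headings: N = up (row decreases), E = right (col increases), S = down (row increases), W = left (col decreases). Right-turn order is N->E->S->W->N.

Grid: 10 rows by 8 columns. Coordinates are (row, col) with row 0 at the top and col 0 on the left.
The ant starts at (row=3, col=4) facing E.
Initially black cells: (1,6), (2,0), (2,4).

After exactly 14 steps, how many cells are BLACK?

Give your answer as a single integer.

Answer: 7

Derivation:
Step 1: on WHITE (3,4): turn R to S, flip to black, move to (4,4). |black|=4
Step 2: on WHITE (4,4): turn R to W, flip to black, move to (4,3). |black|=5
Step 3: on WHITE (4,3): turn R to N, flip to black, move to (3,3). |black|=6
Step 4: on WHITE (3,3): turn R to E, flip to black, move to (3,4). |black|=7
Step 5: on BLACK (3,4): turn L to N, flip to white, move to (2,4). |black|=6
Step 6: on BLACK (2,4): turn L to W, flip to white, move to (2,3). |black|=5
Step 7: on WHITE (2,3): turn R to N, flip to black, move to (1,3). |black|=6
Step 8: on WHITE (1,3): turn R to E, flip to black, move to (1,4). |black|=7
Step 9: on WHITE (1,4): turn R to S, flip to black, move to (2,4). |black|=8
Step 10: on WHITE (2,4): turn R to W, flip to black, move to (2,3). |black|=9
Step 11: on BLACK (2,3): turn L to S, flip to white, move to (3,3). |black|=8
Step 12: on BLACK (3,3): turn L to E, flip to white, move to (3,4). |black|=7
Step 13: on WHITE (3,4): turn R to S, flip to black, move to (4,4). |black|=8
Step 14: on BLACK (4,4): turn L to E, flip to white, move to (4,5). |black|=7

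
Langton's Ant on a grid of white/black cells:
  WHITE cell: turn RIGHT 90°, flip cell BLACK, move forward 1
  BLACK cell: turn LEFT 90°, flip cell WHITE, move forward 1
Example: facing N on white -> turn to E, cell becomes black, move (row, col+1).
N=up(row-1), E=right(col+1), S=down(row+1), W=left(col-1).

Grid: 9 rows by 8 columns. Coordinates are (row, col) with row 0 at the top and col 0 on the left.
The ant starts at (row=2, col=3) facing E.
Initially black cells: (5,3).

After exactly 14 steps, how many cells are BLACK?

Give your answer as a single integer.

Answer: 11

Derivation:
Step 1: on WHITE (2,3): turn R to S, flip to black, move to (3,3). |black|=2
Step 2: on WHITE (3,3): turn R to W, flip to black, move to (3,2). |black|=3
Step 3: on WHITE (3,2): turn R to N, flip to black, move to (2,2). |black|=4
Step 4: on WHITE (2,2): turn R to E, flip to black, move to (2,3). |black|=5
Step 5: on BLACK (2,3): turn L to N, flip to white, move to (1,3). |black|=4
Step 6: on WHITE (1,3): turn R to E, flip to black, move to (1,4). |black|=5
Step 7: on WHITE (1,4): turn R to S, flip to black, move to (2,4). |black|=6
Step 8: on WHITE (2,4): turn R to W, flip to black, move to (2,3). |black|=7
Step 9: on WHITE (2,3): turn R to N, flip to black, move to (1,3). |black|=8
Step 10: on BLACK (1,3): turn L to W, flip to white, move to (1,2). |black|=7
Step 11: on WHITE (1,2): turn R to N, flip to black, move to (0,2). |black|=8
Step 12: on WHITE (0,2): turn R to E, flip to black, move to (0,3). |black|=9
Step 13: on WHITE (0,3): turn R to S, flip to black, move to (1,3). |black|=10
Step 14: on WHITE (1,3): turn R to W, flip to black, move to (1,2). |black|=11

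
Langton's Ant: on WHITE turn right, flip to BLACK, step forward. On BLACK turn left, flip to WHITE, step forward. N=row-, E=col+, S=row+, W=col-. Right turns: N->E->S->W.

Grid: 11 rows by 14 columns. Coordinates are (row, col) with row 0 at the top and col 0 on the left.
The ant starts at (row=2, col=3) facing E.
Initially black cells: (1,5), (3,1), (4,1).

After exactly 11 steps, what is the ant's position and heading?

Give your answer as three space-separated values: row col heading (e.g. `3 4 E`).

Step 1: on WHITE (2,3): turn R to S, flip to black, move to (3,3). |black|=4
Step 2: on WHITE (3,3): turn R to W, flip to black, move to (3,2). |black|=5
Step 3: on WHITE (3,2): turn R to N, flip to black, move to (2,2). |black|=6
Step 4: on WHITE (2,2): turn R to E, flip to black, move to (2,3). |black|=7
Step 5: on BLACK (2,3): turn L to N, flip to white, move to (1,3). |black|=6
Step 6: on WHITE (1,3): turn R to E, flip to black, move to (1,4). |black|=7
Step 7: on WHITE (1,4): turn R to S, flip to black, move to (2,4). |black|=8
Step 8: on WHITE (2,4): turn R to W, flip to black, move to (2,3). |black|=9
Step 9: on WHITE (2,3): turn R to N, flip to black, move to (1,3). |black|=10
Step 10: on BLACK (1,3): turn L to W, flip to white, move to (1,2). |black|=9
Step 11: on WHITE (1,2): turn R to N, flip to black, move to (0,2). |black|=10

Answer: 0 2 N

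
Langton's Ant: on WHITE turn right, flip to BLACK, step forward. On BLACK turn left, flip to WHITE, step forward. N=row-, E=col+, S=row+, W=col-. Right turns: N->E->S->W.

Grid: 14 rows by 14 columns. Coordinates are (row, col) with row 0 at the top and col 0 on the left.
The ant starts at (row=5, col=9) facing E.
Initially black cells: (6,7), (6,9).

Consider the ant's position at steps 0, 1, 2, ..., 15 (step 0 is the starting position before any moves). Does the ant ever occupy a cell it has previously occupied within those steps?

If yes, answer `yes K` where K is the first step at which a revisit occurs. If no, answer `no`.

Step 1: on WHITE (5,9): turn R to S, flip to black, move to (6,9). |black|=3 — new cell
Step 2: on BLACK (6,9): turn L to E, flip to white, move to (6,10). |black|=2 — new cell
Step 3: on WHITE (6,10): turn R to S, flip to black, move to (7,10). |black|=3 — new cell
Step 4: on WHITE (7,10): turn R to W, flip to black, move to (7,9). |black|=4 — new cell
Step 5: on WHITE (7,9): turn R to N, flip to black, move to (6,9). |black|=5 — REVISIT

Answer: yes 5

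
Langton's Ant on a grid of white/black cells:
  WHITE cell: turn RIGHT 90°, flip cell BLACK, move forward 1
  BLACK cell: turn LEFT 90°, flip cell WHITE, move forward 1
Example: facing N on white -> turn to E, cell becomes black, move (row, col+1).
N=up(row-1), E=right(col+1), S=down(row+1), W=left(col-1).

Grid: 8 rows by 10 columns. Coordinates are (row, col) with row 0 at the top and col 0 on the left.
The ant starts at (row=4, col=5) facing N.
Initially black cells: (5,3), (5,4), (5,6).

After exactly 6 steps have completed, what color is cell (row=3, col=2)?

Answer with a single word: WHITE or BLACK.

Step 1: on WHITE (4,5): turn R to E, flip to black, move to (4,6). |black|=4
Step 2: on WHITE (4,6): turn R to S, flip to black, move to (5,6). |black|=5
Step 3: on BLACK (5,6): turn L to E, flip to white, move to (5,7). |black|=4
Step 4: on WHITE (5,7): turn R to S, flip to black, move to (6,7). |black|=5
Step 5: on WHITE (6,7): turn R to W, flip to black, move to (6,6). |black|=6
Step 6: on WHITE (6,6): turn R to N, flip to black, move to (5,6). |black|=7

Answer: WHITE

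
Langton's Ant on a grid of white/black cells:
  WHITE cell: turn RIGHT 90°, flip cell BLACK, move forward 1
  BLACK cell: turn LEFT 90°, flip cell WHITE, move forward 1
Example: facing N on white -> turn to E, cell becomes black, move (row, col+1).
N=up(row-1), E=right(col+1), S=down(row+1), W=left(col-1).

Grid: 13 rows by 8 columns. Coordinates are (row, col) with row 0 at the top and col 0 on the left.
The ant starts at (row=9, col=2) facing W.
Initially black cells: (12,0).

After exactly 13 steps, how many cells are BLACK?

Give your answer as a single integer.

Answer: 10

Derivation:
Step 1: on WHITE (9,2): turn R to N, flip to black, move to (8,2). |black|=2
Step 2: on WHITE (8,2): turn R to E, flip to black, move to (8,3). |black|=3
Step 3: on WHITE (8,3): turn R to S, flip to black, move to (9,3). |black|=4
Step 4: on WHITE (9,3): turn R to W, flip to black, move to (9,2). |black|=5
Step 5: on BLACK (9,2): turn L to S, flip to white, move to (10,2). |black|=4
Step 6: on WHITE (10,2): turn R to W, flip to black, move to (10,1). |black|=5
Step 7: on WHITE (10,1): turn R to N, flip to black, move to (9,1). |black|=6
Step 8: on WHITE (9,1): turn R to E, flip to black, move to (9,2). |black|=7
Step 9: on WHITE (9,2): turn R to S, flip to black, move to (10,2). |black|=8
Step 10: on BLACK (10,2): turn L to E, flip to white, move to (10,3). |black|=7
Step 11: on WHITE (10,3): turn R to S, flip to black, move to (11,3). |black|=8
Step 12: on WHITE (11,3): turn R to W, flip to black, move to (11,2). |black|=9
Step 13: on WHITE (11,2): turn R to N, flip to black, move to (10,2). |black|=10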